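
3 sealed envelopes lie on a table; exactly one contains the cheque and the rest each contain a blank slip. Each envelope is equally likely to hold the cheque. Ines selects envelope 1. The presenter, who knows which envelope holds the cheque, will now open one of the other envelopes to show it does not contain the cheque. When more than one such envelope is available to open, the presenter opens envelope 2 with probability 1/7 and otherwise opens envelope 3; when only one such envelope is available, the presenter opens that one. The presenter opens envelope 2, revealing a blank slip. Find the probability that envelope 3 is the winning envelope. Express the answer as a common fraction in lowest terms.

7/8

Apply Bayes' rule, conditioning on where the cheque actually is.
If it is in envelope 1 (prior 1/3): envelope 2 is available, opened with probability 1/7; weight (1/3)·(1/7) = 1/21.
If it is in envelope 2 (prior 1/3): the presenter opened envelope 2, so this case is ruled out; weight (1/3)·0 = 0.
If it is in envelope 3 (prior 1/3): only envelope 2 is available, probability 1; weight (1/3)·1 = 1/3.
The weights sum to 8/21.
So P(the cheque in envelope 3 | the presenter opened envelope 2) = (1/3) / (8/21) = 7/8.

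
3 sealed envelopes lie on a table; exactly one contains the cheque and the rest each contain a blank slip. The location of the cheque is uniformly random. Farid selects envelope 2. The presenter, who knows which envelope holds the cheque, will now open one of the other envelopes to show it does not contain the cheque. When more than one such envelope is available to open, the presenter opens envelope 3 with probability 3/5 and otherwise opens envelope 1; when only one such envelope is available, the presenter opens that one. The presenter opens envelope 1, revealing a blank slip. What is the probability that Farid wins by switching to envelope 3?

5/7

Consider each possible location of the cheque in turn.
If it is in envelope 1 (prior 1/3): the presenter opened envelope 1, so this case is ruled out; weight (1/3)·0 = 0.
If it is in envelope 2 (prior 1/3): envelope 3 is available but not opened, probability 2/5; weight (1/3)·(2/5) = 2/15.
If it is in envelope 3 (prior 1/3): only envelope 1 is available, probability 1; weight (1/3)·1 = 1/3.
The weights sum to 7/15.
So P(the cheque in envelope 3 | the presenter opened envelope 1) = (1/3) / (7/15) = 5/7.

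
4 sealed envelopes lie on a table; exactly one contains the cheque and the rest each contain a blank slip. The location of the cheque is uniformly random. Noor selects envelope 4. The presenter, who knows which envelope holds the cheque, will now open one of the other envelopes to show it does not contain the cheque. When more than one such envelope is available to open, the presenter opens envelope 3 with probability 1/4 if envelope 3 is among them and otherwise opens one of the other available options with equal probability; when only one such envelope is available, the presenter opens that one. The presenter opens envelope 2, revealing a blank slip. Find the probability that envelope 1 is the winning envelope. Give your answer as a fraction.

Apply Bayes' rule, conditioning on where the cheque actually is.
If it is in envelope 1 (prior 1/4): envelope 3 is available but not opened, probability 3/4; weight (1/4)·(3/4) = 3/16.
If it is in envelope 2 (prior 1/4): the presenter opened envelope 2, so this case is ruled out; weight (1/4)·0 = 0.
If it is in envelope 3 (prior 1/4): envelope 3 holds the prize so is unavailable; the presenter chooses uniformly among the 2 others, probability 1/2; weight (1/4)·(1/2) = 1/8.
If it is in envelope 4 (prior 1/4): envelope 3 is available but not opened; envelope 2 gets probability (1 − 1/4)/2 = 3/8; weight (1/4)·(3/8) = 3/32.
The weights sum to 13/32.
So P(the cheque in envelope 1 | the presenter opened envelope 2) = (3/16) / (13/32) = 6/13.

6/13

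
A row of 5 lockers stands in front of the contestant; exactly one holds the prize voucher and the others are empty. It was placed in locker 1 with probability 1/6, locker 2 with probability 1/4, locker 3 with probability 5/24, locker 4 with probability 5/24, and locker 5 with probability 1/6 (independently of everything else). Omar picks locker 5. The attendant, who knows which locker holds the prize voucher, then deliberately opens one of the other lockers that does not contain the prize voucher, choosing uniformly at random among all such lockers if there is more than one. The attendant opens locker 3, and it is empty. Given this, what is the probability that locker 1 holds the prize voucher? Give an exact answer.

Consider each possible location of the prize voucher in turn.
If it is in locker 1 (prior 1/6): the attendant has 3 equally likely choices, so probability 1/3; weight (1/6)·(1/3) = 1/18.
If it is in locker 2 (prior 1/4): the attendant has 3 equally likely choices, so probability 1/3; weight (1/4)·(1/3) = 1/12.
If it is in locker 3 (prior 5/24): the attendant opened locker 3, so this case is ruled out; weight (5/24)·0 = 0.
If it is in locker 4 (prior 5/24): the attendant has 3 equally likely choices, so probability 1/3; weight (5/24)·(1/3) = 5/72.
If it is in locker 5 (prior 1/6): the attendant has 4 equally likely choices, so probability 1/4; weight (1/6)·(1/4) = 1/24.
The weights sum to 1/4.
So P(the prize voucher in locker 1 | the attendant opened locker 3) = (1/18) / (1/4) = 2/9.

2/9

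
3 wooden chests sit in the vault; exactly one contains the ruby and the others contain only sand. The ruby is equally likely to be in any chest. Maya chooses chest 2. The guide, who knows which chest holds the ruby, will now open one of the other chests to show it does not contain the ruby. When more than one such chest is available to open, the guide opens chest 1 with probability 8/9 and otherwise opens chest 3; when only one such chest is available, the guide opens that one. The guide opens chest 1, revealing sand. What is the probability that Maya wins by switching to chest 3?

Condition on the true location of the ruby.
If it is in chest 1 (prior 1/3): the guide opened chest 1, so this case is ruled out; weight (1/3)·0 = 0.
If it is in chest 2 (prior 1/3): chest 1 is available, opened with probability 8/9; weight (1/3)·(8/9) = 8/27.
If it is in chest 3 (prior 1/3): only chest 1 is available, probability 1; weight (1/3)·1 = 1/3.
The weights sum to 17/27.
So P(the ruby in chest 3 | the guide opened chest 1) = (1/3) / (17/27) = 9/17.

9/17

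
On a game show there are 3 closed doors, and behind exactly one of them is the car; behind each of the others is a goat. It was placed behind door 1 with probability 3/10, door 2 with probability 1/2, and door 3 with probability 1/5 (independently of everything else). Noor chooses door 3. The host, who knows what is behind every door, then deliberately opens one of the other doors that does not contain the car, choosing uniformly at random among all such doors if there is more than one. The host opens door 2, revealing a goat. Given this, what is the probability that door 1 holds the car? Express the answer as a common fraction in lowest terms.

3/4

Apply Bayes' rule, conditioning on where the car actually is.
If it is behind door 1 (prior 3/10): the host has no choice, probability 1; weight (3/10)·1 = 3/10.
If it is behind door 2 (prior 1/2): the host opened door 2, so this case is ruled out; weight (1/2)·0 = 0.
If it is behind door 3 (prior 1/5): the host has 2 equally likely choices, so probability 1/2; weight (1/5)·(1/2) = 1/10.
The weights sum to 2/5.
So P(the car behind door 1 | the host opened door 2) = (3/10) / (2/5) = 3/4.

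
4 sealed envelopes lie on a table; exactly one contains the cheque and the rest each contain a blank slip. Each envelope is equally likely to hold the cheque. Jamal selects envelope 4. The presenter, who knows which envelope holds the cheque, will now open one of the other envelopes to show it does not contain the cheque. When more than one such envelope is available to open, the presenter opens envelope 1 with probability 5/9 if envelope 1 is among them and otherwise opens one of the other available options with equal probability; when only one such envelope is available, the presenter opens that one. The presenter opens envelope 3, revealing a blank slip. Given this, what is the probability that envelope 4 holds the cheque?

Apply Bayes' rule, conditioning on where the cheque actually is.
If it is in envelope 1 (prior 1/4): envelope 1 holds the prize so is unavailable; the presenter chooses uniformly among the 2 others, probability 1/2; weight (1/4)·(1/2) = 1/8.
If it is in envelope 2 (prior 1/4): envelope 1 is available but not opened, probability 4/9; weight (1/4)·(4/9) = 1/9.
If it is in envelope 3 (prior 1/4): the presenter opened envelope 3, so this case is ruled out; weight (1/4)·0 = 0.
If it is in envelope 4 (prior 1/4): envelope 1 is available but not opened; envelope 3 gets probability (1 − 5/9)/2 = 2/9; weight (1/4)·(2/9) = 1/18.
The weights sum to 7/24.
So P(the cheque in envelope 4 | the presenter opened envelope 3) = (1/18) / (7/24) = 4/21.

4/21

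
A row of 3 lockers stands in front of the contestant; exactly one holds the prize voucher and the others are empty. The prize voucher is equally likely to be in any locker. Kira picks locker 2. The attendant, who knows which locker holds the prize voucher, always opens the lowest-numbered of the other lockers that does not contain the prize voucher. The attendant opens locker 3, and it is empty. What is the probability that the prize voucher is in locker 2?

0

Condition on the true location of the prize voucher.
If it is in locker 1 (prior 1/3): locker 3 is the lowest-numbered option available, probability 1; weight (1/3)·1 = 1/3.
If it is in locker 2 (prior 1/3): the attendant would have opened locker 1 instead, probability 0; weight (1/3)·0 = 0.
If it is in locker 3 (prior 1/3): the attendant opened locker 3, so this case is ruled out; weight (1/3)·0 = 0.
The weights sum to 1/3.
So P(the prize voucher in locker 2 | the attendant opened locker 3) = 0 / (1/3) = 0.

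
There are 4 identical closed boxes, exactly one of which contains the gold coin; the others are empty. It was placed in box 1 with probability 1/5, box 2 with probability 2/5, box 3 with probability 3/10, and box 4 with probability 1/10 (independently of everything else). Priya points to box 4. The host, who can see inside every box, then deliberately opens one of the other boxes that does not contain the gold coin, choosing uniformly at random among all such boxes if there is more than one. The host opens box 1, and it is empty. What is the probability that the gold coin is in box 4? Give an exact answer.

2/23

Condition on the true location of the gold coin.
If it is in box 1 (prior 1/5): the host opened box 1, so this case is ruled out; weight (1/5)·0 = 0.
If it is in box 2 (prior 2/5): the host has 2 equally likely choices, so probability 1/2; weight (2/5)·(1/2) = 1/5.
If it is in box 3 (prior 3/10): the host has 2 equally likely choices, so probability 1/2; weight (3/10)·(1/2) = 3/20.
If it is in box 4 (prior 1/10): the host has 3 equally likely choices, so probability 1/3; weight (1/10)·(1/3) = 1/30.
The weights sum to 23/60.
So P(the gold coin in box 4 | the host opened box 1) = (1/30) / (23/60) = 2/23.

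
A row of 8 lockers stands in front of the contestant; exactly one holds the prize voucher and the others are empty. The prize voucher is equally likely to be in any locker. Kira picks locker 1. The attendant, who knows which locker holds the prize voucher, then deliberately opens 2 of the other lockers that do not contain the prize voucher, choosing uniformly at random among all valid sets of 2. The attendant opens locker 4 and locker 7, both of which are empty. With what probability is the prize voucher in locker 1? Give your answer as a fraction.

Apply Bayes' rule, conditioning on where the prize voucher actually is.
If it is in locker 1 (prior 1/8): the attendant has 21 equally likely choices, so probability 1/21; weight (1/8)·(1/21) = 1/168.
If it is in any of lockers 2, 3, 5, 6, and 8 (prior 1/8 each): the attendant has 15 equally likely choices, so probability 1/15; weight (1/8)·(1/15) = 1/120 each.
If it is in either of lockers 4 and 7 (prior 1/8 each): that locker was opened and seen not to hold the prize — ruled out; weight (1/8)·0 = 0 each.
The weights sum to 1/21.
So P(the prize voucher in locker 1 | the attendant opened locker 4 and locker 7) = (1/168) / (1/21) = 1/8.

1/8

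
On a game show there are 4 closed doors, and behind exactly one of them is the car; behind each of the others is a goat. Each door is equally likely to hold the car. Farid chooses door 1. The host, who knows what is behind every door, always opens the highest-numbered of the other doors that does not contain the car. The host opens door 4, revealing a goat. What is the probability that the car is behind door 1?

Apply Bayes' rule, conditioning on where the car actually is.
If it is behind any of doors 1, 2, and 3 (prior 1/4 each): door 4 is the highest-numbered option available, probability 1; weight (1/4)·1 = 1/4 each.
If it is behind door 4 (prior 1/4): the host opened door 4, so this case is ruled out; weight (1/4)·0 = 0.
The weights sum to 3/4.
So P(the car behind door 1 | the host opened door 4) = (1/4) / (3/4) = 1/3.

1/3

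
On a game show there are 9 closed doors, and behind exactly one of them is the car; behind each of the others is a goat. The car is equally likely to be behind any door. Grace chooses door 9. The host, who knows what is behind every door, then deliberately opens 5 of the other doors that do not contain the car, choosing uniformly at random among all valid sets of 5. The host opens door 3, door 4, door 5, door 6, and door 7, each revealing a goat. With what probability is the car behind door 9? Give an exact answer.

1/9

Apply Bayes' rule, conditioning on where the car actually is.
If it is behind any of doors 1, 2, and 8 (prior 1/9 each): the host has 21 equally likely choices, so probability 1/21; weight (1/9)·(1/21) = 1/189 each.
If it is behind any of doors 3, 4, 5, 6, and 7 (prior 1/9 each): that door was opened and seen not to hold the prize — ruled out; weight (1/9)·0 = 0 each.
If it is behind door 9 (prior 1/9): the host has 56 equally likely choices, so probability 1/56; weight (1/9)·(1/56) = 1/504.
The weights sum to 1/56.
So P(the car behind door 9 | the host opened door 3, door 4, door 5, door 6, and door 7) = (1/504) / (1/56) = 1/9.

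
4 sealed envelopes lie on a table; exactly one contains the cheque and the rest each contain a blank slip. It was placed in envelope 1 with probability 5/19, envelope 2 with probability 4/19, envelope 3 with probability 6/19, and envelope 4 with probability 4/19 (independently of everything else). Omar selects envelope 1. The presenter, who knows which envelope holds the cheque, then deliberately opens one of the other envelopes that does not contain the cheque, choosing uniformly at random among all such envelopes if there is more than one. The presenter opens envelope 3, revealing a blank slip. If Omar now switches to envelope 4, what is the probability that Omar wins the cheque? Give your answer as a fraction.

6/17

Apply Bayes' rule, conditioning on where the cheque actually is.
If it is in envelope 1 (prior 5/19): the presenter has 3 equally likely choices, so probability 1/3; weight (5/19)·(1/3) = 5/57.
If it is in either of envelopes 2 and 4 (prior 4/19 each): the presenter has 2 equally likely choices, so probability 1/2; weight (4/19)·(1/2) = 2/19 each.
If it is in envelope 3 (prior 6/19): the presenter opened envelope 3, so this case is ruled out; weight (6/19)·0 = 0.
The weights sum to 17/57.
So P(the cheque in envelope 4 | the presenter opened envelope 3) = (2/19) / (17/57) = 6/17.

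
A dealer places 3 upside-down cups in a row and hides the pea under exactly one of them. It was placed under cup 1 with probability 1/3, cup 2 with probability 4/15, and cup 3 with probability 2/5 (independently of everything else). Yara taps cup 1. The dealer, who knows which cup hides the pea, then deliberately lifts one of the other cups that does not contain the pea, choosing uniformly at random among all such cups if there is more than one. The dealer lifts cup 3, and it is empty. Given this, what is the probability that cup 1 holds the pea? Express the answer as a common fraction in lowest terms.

5/13

Apply Bayes' rule, conditioning on where the pea actually is.
If it is under cup 1 (prior 1/3): the dealer has 2 equally likely choices, so probability 1/2; weight (1/3)·(1/2) = 1/6.
If it is under cup 2 (prior 4/15): the dealer has no choice, probability 1; weight (4/15)·1 = 4/15.
If it is under cup 3 (prior 2/5): the dealer opened cup 3, so this case is ruled out; weight (2/5)·0 = 0.
The weights sum to 13/30.
So P(the pea under cup 1 | the dealer opened cup 3) = (1/6) / (13/30) = 5/13.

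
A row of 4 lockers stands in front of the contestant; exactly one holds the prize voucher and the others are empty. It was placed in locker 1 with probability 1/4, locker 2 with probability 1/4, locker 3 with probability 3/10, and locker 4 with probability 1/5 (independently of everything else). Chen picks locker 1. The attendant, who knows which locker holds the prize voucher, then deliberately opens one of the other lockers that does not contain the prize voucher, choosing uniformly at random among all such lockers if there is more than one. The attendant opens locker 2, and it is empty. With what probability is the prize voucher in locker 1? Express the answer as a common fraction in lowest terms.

1/4

Apply Bayes' rule, conditioning on where the prize voucher actually is.
If it is in locker 1 (prior 1/4): the attendant has 3 equally likely choices, so probability 1/3; weight (1/4)·(1/3) = 1/12.
If it is in locker 2 (prior 1/4): the attendant opened locker 2, so this case is ruled out; weight (1/4)·0 = 0.
If it is in locker 3 (prior 3/10): the attendant has 2 equally likely choices, so probability 1/2; weight (3/10)·(1/2) = 3/20.
If it is in locker 4 (prior 1/5): the attendant has 2 equally likely choices, so probability 1/2; weight (1/5)·(1/2) = 1/10.
The weights sum to 1/3.
So P(the prize voucher in locker 1 | the attendant opened locker 2) = (1/12) / (1/3) = 1/4.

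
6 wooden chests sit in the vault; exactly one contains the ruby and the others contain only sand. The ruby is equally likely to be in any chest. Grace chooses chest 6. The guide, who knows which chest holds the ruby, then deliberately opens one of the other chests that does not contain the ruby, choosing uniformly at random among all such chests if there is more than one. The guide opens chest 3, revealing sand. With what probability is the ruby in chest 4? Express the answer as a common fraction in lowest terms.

5/24

Apply Bayes' rule, conditioning on where the ruby actually is.
If it is in any of chests 1, 2, 4, and 5 (prior 1/6 each): the guide has 4 equally likely choices, so probability 1/4; weight (1/6)·(1/4) = 1/24 each.
If it is in chest 3 (prior 1/6): the guide opened chest 3, so this case is ruled out; weight (1/6)·0 = 0.
If it is in chest 6 (prior 1/6): the guide has 5 equally likely choices, so probability 1/5; weight (1/6)·(1/5) = 1/30.
The weights sum to 1/5.
So P(the ruby in chest 4 | the guide opened chest 3) = (1/24) / (1/5) = 5/24.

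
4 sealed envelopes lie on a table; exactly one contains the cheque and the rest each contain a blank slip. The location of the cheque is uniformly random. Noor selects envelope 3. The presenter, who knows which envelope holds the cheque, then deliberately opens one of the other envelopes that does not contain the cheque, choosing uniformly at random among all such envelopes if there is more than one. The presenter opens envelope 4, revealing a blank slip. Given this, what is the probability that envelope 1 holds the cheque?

Consider each possible location of the cheque in turn.
If it is in either of envelopes 1 and 2 (prior 1/4 each): the presenter has 2 equally likely choices, so probability 1/2; weight (1/4)·(1/2) = 1/8 each.
If it is in envelope 3 (prior 1/4): the presenter has 3 equally likely choices, so probability 1/3; weight (1/4)·(1/3) = 1/12.
If it is in envelope 4 (prior 1/4): the presenter opened envelope 4, so this case is ruled out; weight (1/4)·0 = 0.
The weights sum to 1/3.
So P(the cheque in envelope 1 | the presenter opened envelope 4) = (1/8) / (1/3) = 3/8.

3/8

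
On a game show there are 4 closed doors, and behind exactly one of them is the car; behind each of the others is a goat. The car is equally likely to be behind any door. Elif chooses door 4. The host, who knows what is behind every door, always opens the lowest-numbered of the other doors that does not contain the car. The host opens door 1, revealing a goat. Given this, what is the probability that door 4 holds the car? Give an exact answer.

Consider each possible location of the car in turn.
If it is behind door 1 (prior 1/4): the host opened door 1, so this case is ruled out; weight (1/4)·0 = 0.
If it is behind any of doors 2, 3, and 4 (prior 1/4 each): door 1 is the lowest-numbered option available, probability 1; weight (1/4)·1 = 1/4 each.
The weights sum to 3/4.
So P(the car behind door 4 | the host opened door 1) = (1/4) / (3/4) = 1/3.

1/3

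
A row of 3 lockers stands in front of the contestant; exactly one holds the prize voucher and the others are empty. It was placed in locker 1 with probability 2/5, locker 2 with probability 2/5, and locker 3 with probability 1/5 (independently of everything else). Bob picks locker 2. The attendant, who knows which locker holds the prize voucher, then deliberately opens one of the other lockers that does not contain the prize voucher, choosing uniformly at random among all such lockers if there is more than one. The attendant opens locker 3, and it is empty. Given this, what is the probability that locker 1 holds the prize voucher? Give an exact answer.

Condition on the true location of the prize voucher.
If it is in locker 1 (prior 2/5): the attendant has no choice, probability 1; weight (2/5)·1 = 2/5.
If it is in locker 2 (prior 2/5): the attendant has 2 equally likely choices, so probability 1/2; weight (2/5)·(1/2) = 1/5.
If it is in locker 3 (prior 1/5): the attendant opened locker 3, so this case is ruled out; weight (1/5)·0 = 0.
The weights sum to 3/5.
So P(the prize voucher in locker 1 | the attendant opened locker 3) = (2/5) / (3/5) = 2/3.

2/3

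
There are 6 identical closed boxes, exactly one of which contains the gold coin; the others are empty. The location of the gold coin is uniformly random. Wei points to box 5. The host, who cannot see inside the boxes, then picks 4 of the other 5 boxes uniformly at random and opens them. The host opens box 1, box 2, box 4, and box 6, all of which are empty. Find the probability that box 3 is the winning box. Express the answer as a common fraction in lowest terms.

1/2

Because the host chose which boxes to open without knowing where the gold coin is, the choice is independent of the prize location. Learning that none of the 4 opened boxes holds the gold coin simply rules out those 4 locations and leaves the remaining 2 boxes still equally likely by symmetry.
So P(the gold coin in box 3) = 1/2.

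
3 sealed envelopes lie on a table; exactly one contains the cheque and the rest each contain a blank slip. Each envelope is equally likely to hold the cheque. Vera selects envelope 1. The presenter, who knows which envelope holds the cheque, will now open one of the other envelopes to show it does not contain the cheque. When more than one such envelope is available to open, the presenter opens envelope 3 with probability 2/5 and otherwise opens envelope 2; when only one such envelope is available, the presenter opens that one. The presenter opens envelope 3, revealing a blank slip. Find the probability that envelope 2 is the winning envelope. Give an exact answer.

Consider each possible location of the cheque in turn.
If it is in envelope 1 (prior 1/3): envelope 3 is available, opened with probability 2/5; weight (1/3)·(2/5) = 2/15.
If it is in envelope 2 (prior 1/3): only envelope 3 is available, probability 1; weight (1/3)·1 = 1/3.
If it is in envelope 3 (prior 1/3): the presenter opened envelope 3, so this case is ruled out; weight (1/3)·0 = 0.
The weights sum to 7/15.
So P(the cheque in envelope 2 | the presenter opened envelope 3) = (1/3) / (7/15) = 5/7.

5/7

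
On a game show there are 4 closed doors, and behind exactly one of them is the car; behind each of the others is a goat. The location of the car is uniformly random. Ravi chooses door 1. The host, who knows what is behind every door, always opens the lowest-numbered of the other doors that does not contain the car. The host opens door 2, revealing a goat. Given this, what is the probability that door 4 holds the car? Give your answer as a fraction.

Condition on the true location of the car.
If it is behind any of doors 1, 3, and 4 (prior 1/4 each): door 2 is the lowest-numbered option available, probability 1; weight (1/4)·1 = 1/4 each.
If it is behind door 2 (prior 1/4): the host opened door 2, so this case is ruled out; weight (1/4)·0 = 0.
The weights sum to 3/4.
So P(the car behind door 4 | the host opened door 2) = (1/4) / (3/4) = 1/3.

1/3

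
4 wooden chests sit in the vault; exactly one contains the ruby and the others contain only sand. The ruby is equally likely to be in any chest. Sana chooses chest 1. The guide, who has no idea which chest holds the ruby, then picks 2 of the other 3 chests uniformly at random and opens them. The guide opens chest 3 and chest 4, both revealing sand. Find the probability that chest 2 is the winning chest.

1/2

Consider each possible location of the ruby in turn.
If it is in either of chests 1 and 2 (prior 1/4 each): the guide picks exactly this set with probability 1/3 regardless, and none is the prize; weight (1/4)·(1/3) = 1/12 each.
If it is in either of chests 3 and 4 (prior 1/4 each): that chest was opened and seen not to hold the prize — ruled out; weight (1/4)·0 = 0 each.
The weights sum to 1/6.
So P(the ruby in chest 2 | the guide opened chest 3 and chest 4) = (1/12) / (1/6) = 1/2.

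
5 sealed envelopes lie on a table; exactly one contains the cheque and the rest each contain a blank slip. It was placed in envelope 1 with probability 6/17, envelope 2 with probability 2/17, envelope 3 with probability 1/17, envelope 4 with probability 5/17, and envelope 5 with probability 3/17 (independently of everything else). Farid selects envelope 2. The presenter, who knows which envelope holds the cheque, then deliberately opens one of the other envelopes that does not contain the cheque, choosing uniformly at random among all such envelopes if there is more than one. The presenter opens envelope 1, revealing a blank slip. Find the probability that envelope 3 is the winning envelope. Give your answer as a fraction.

Apply Bayes' rule, conditioning on where the cheque actually is.
If it is in envelope 1 (prior 6/17): the presenter opened envelope 1, so this case is ruled out; weight (6/17)·0 = 0.
If it is in envelope 2 (prior 2/17): the presenter has 4 equally likely choices, so probability 1/4; weight (2/17)·(1/4) = 1/34.
If it is in envelope 3 (prior 1/17): the presenter has 3 equally likely choices, so probability 1/3; weight (1/17)·(1/3) = 1/51.
If it is in envelope 4 (prior 5/17): the presenter has 3 equally likely choices, so probability 1/3; weight (5/17)·(1/3) = 5/51.
If it is in envelope 5 (prior 3/17): the presenter has 3 equally likely choices, so probability 1/3; weight (3/17)·(1/3) = 1/17.
The weights sum to 7/34.
So P(the cheque in envelope 3 | the presenter opened envelope 1) = (1/51) / (7/34) = 2/21.

2/21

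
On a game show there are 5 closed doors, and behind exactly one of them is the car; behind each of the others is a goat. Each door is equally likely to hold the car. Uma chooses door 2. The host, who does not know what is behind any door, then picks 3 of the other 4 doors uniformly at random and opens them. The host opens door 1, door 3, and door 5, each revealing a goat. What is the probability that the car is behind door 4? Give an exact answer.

1/2

Because the host chose which doors to open without knowing where the car is, the choice is independent of the prize location. Learning that none of the 3 opened doors holds the car simply rules out those 3 locations and leaves the remaining 2 doors still equally likely by symmetry.
So P(the car behind door 4) = 1/2.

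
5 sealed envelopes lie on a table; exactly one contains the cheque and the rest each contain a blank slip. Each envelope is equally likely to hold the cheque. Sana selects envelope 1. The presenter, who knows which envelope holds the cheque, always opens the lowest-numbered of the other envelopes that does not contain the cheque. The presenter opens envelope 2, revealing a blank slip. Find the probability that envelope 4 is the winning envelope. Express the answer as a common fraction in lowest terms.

1/4

Condition on the true location of the cheque.
If it is in any of envelopes 1, 3, 4, and 5 (prior 1/5 each): envelope 2 is the lowest-numbered option available, probability 1; weight (1/5)·1 = 1/5 each.
If it is in envelope 2 (prior 1/5): the presenter opened envelope 2, so this case is ruled out; weight (1/5)·0 = 0.
The weights sum to 4/5.
So P(the cheque in envelope 4 | the presenter opened envelope 2) = (1/5) / (4/5) = 1/4.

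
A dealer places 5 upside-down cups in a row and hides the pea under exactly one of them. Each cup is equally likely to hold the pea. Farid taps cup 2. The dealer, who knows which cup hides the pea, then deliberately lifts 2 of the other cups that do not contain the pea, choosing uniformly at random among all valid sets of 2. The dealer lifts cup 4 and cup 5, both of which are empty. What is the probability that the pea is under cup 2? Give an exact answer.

1/5

Consider each possible location of the pea in turn.
If it is under either of cups 1 and 3 (prior 1/5 each): the dealer has 3 equally likely choices, so probability 1/3; weight (1/5)·(1/3) = 1/15 each.
If it is under cup 2 (prior 1/5): the dealer has 6 equally likely choices, so probability 1/6; weight (1/5)·(1/6) = 1/30.
If it is under either of cups 4 and 5 (prior 1/5 each): that cup was opened and seen not to hold the prize — ruled out; weight (1/5)·0 = 0 each.
The weights sum to 1/6.
So P(the pea under cup 2 | the dealer opened cup 4 and cup 5) = (1/30) / (1/6) = 1/5.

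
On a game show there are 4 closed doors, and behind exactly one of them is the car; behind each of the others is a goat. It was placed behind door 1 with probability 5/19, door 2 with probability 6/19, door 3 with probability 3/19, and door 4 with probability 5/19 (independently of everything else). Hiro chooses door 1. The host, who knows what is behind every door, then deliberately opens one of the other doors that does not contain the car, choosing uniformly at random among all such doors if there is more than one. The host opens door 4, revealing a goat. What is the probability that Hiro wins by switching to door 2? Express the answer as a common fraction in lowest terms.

Condition on the true location of the car.
If it is behind door 1 (prior 5/19): the host has 3 equally likely choices, so probability 1/3; weight (5/19)·(1/3) = 5/57.
If it is behind door 2 (prior 6/19): the host has 2 equally likely choices, so probability 1/2; weight (6/19)·(1/2) = 3/19.
If it is behind door 3 (prior 3/19): the host has 2 equally likely choices, so probability 1/2; weight (3/19)·(1/2) = 3/38.
If it is behind door 4 (prior 5/19): the host opened door 4, so this case is ruled out; weight (5/19)·0 = 0.
The weights sum to 37/114.
So P(the car behind door 2 | the host opened door 4) = (3/19) / (37/114) = 18/37.

18/37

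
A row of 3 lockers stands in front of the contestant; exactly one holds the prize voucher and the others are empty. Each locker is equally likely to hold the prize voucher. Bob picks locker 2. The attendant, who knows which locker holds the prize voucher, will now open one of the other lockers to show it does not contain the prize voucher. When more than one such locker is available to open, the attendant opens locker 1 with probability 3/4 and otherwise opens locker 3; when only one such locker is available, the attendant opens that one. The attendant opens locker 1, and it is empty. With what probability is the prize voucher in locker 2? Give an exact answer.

Consider each possible location of the prize voucher in turn.
If it is in locker 1 (prior 1/3): the attendant opened locker 1, so this case is ruled out; weight (1/3)·0 = 0.
If it is in locker 2 (prior 1/3): locker 1 is available, opened with probability 3/4; weight (1/3)·(3/4) = 1/4.
If it is in locker 3 (prior 1/3): only locker 1 is available, probability 1; weight (1/3)·1 = 1/3.
The weights sum to 7/12.
So P(the prize voucher in locker 2 | the attendant opened locker 1) = (1/4) / (7/12) = 3/7.

3/7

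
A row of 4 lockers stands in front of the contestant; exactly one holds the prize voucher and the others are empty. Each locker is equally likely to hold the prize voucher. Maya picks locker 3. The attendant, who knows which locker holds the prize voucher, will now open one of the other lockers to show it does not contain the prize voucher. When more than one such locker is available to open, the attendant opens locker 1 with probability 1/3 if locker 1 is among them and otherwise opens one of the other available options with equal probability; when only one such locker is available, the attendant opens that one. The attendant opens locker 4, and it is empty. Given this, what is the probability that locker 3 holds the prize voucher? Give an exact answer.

2/9

Apply Bayes' rule, conditioning on where the prize voucher actually is.
If it is in locker 1 (prior 1/4): locker 1 holds the prize so is unavailable; the attendant chooses uniformly among the 2 others, probability 1/2; weight (1/4)·(1/2) = 1/8.
If it is in locker 2 (prior 1/4): locker 1 is available but not opened, probability 2/3; weight (1/4)·(2/3) = 1/6.
If it is in locker 3 (prior 1/4): locker 1 is available but not opened; locker 4 gets probability (1 − 1/3)/2 = 1/3; weight (1/4)·(1/3) = 1/12.
If it is in locker 4 (prior 1/4): the attendant opened locker 4, so this case is ruled out; weight (1/4)·0 = 0.
The weights sum to 3/8.
So P(the prize voucher in locker 3 | the attendant opened locker 4) = (1/12) / (3/8) = 2/9.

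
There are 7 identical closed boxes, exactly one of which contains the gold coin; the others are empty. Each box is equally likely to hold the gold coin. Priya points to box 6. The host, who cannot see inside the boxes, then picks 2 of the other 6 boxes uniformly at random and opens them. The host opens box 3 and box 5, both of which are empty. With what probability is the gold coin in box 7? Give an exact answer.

1/5

Apply Bayes' rule, conditioning on where the gold coin actually is.
If it is in any of boxes 1, 2, 4, 6, and 7 (prior 1/7 each): the host picks exactly this set with probability 1/15 regardless, and none is the prize; weight (1/7)·(1/15) = 1/105 each.
If it is in either of boxes 3 and 5 (prior 1/7 each): that box was opened and seen not to hold the prize — ruled out; weight (1/7)·0 = 0 each.
The weights sum to 1/21.
So P(the gold coin in box 7 | the host opened box 3 and box 5) = (1/105) / (1/21) = 1/5.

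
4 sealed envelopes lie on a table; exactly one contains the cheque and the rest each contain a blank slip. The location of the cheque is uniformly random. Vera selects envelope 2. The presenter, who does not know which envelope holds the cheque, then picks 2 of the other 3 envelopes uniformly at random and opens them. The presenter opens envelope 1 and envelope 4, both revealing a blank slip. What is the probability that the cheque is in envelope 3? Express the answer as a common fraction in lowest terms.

Condition on the true location of the cheque.
If it is in either of envelopes 1 and 4 (prior 1/4 each): that envelope was opened and seen not to hold the prize — ruled out; weight (1/4)·0 = 0 each.
If it is in either of envelopes 2 and 3 (prior 1/4 each): the presenter picks exactly this set with probability 1/3 regardless, and none is the prize; weight (1/4)·(1/3) = 1/12 each.
The weights sum to 1/6.
So P(the cheque in envelope 3 | the presenter opened envelope 1 and envelope 4) = (1/12) / (1/6) = 1/2.

1/2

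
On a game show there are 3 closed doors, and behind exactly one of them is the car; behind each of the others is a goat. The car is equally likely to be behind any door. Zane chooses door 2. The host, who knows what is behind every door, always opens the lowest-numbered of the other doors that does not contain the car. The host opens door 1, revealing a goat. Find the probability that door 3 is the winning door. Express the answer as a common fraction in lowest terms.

1/2

Condition on the true location of the car.
If it is behind door 1 (prior 1/3): the host opened door 1, so this case is ruled out; weight (1/3)·0 = 0.
If it is behind either of doors 2 and 3 (prior 1/3 each): door 1 is the lowest-numbered option available, probability 1; weight (1/3)·1 = 1/3 each.
The weights sum to 2/3.
So P(the car behind door 3 | the host opened door 1) = (1/3) / (2/3) = 1/2.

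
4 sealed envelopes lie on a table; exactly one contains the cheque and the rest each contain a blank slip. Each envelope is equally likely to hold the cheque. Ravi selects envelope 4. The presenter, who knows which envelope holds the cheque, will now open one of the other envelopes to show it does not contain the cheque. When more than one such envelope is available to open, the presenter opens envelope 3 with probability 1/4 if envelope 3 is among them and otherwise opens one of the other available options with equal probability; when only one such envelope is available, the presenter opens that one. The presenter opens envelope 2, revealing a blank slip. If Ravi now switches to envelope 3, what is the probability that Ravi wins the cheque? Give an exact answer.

Condition on the true location of the cheque.
If it is in envelope 1 (prior 1/4): envelope 3 is available but not opened, probability 3/4; weight (1/4)·(3/4) = 3/16.
If it is in envelope 2 (prior 1/4): the presenter opened envelope 2, so this case is ruled out; weight (1/4)·0 = 0.
If it is in envelope 3 (prior 1/4): envelope 3 holds the prize so is unavailable; the presenter chooses uniformly among the 2 others, probability 1/2; weight (1/4)·(1/2) = 1/8.
If it is in envelope 4 (prior 1/4): envelope 3 is available but not opened; envelope 2 gets probability (1 − 1/4)/2 = 3/8; weight (1/4)·(3/8) = 3/32.
The weights sum to 13/32.
So P(the cheque in envelope 3 | the presenter opened envelope 2) = (1/8) / (13/32) = 4/13.

4/13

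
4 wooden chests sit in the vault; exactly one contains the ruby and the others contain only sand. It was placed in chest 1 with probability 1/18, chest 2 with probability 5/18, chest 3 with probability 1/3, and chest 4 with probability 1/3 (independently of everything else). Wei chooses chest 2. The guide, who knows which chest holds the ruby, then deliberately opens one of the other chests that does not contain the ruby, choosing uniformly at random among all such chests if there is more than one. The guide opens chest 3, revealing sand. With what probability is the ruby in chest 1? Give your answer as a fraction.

3/31

Consider each possible location of the ruby in turn.
If it is in chest 1 (prior 1/18): the guide has 2 equally likely choices, so probability 1/2; weight (1/18)·(1/2) = 1/36.
If it is in chest 2 (prior 5/18): the guide has 3 equally likely choices, so probability 1/3; weight (5/18)·(1/3) = 5/54.
If it is in chest 3 (prior 1/3): the guide opened chest 3, so this case is ruled out; weight (1/3)·0 = 0.
If it is in chest 4 (prior 1/3): the guide has 2 equally likely choices, so probability 1/2; weight (1/3)·(1/2) = 1/6.
The weights sum to 31/108.
So P(the ruby in chest 1 | the guide opened chest 3) = (1/36) / (31/108) = 3/31.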